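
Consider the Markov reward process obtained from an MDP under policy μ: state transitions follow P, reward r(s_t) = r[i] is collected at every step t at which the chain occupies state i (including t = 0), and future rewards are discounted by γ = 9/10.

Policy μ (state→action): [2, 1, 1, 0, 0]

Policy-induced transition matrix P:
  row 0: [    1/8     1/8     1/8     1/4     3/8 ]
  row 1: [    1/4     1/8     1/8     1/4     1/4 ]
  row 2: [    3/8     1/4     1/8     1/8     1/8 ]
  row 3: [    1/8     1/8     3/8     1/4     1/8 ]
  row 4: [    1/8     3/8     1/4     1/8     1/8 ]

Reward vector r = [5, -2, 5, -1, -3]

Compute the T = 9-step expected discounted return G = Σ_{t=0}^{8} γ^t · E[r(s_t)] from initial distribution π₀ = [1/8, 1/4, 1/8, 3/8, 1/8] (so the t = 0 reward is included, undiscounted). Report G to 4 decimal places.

G = 4.3118

t=0: π = [0.1250, 0.2500, 0.1250, 0.3750, 0.1250], E[r] = 0.0000, γ^t·E[r] = 0.000000, running G = 0.000000
t=1: π = [0.1875, 0.1719, 0.2344, 0.2188, 0.1875], E[r] = 0.9844, γ^t·E[r] = 0.885938, running G = 0.885938
t=2: π = [0.2051, 0.2012, 0.2031, 0.1973, 0.1934], E[r] = 0.8613, γ^t·E[r] = 0.697676, running G = 1.583613
t=3: π = [0.2009, 0.1987, 0.1985, 0.2004, 0.2014], E[r] = 0.7949, γ^t·E[r] = 0.579498, running G = 2.163111
t=4: π = [0.1995, 0.2002, 0.2003, 0.2000, 0.2001], E[r] = 0.7982, γ^t·E[r] = 0.523691, running G = 2.686802
t=5: π = [0.2001, 0.2001, 0.2000, 0.2000, 0.1999], E[r] = 0.8008, γ^t·E[r] = 0.472865, running G = 3.159667
t=6: π = [0.2000, 0.2000, 0.2000, 0.2000, 0.2000], E[r] = 0.7999, γ^t·E[r] = 0.425085, running G = 3.584752
t=7: π = [0.2000, 0.2000, 0.2000, 0.2000, 0.2000], E[r] = 0.8000, γ^t·E[r] = 0.382628, running G = 3.967380
t=8: π = [0.2000, 0.2000, 0.2000, 0.2000, 0.2000], E[r] = 0.8000, γ^t·E[r] = 0.344380, running G = 4.311761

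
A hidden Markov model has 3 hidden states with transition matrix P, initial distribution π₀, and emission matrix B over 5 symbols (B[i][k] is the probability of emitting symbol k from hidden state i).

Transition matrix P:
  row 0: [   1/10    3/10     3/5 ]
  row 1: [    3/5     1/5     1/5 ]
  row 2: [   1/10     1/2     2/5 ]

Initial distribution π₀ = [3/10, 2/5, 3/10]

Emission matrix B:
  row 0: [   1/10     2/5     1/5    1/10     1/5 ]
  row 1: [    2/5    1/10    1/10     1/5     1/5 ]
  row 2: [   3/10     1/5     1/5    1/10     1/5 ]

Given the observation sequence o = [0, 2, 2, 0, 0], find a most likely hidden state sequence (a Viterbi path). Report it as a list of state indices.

path = [1, 0, 2, 2, 1]

t=0: δ = [3.000e-02, 1.600e-01, 9.000e-02]  (obs o_0=0)
t=1: δ = [1.920e-02, 4.500e-03, 7.200e-03]  ψ = [1, 2, 2]  (obs o_1=2)
t=2: δ = [5.400e-04, 5.760e-04, 2.304e-03]  ψ = [1, 0, 0]  (obs o_2=2)
t=3: δ = [3.456e-05, 4.608e-04, 2.765e-04]  ψ = [1, 2, 2]  (obs o_3=0)
t=4: δ = [2.765e-05, 5.530e-05, 3.318e-05]  ψ = [1, 2, 2]  (obs o_4=0)
backtrack: best end state = 1; path = [1, 0, 2, 2, 1]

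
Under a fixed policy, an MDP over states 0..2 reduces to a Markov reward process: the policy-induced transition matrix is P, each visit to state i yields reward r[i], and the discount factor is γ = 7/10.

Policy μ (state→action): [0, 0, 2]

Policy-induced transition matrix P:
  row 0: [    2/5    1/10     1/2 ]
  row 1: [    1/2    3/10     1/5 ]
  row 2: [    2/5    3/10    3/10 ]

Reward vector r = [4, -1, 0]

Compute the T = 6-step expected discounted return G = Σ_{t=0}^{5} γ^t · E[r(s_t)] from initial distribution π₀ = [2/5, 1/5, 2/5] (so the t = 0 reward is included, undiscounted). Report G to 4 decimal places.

t=0: π = [0.4000, 0.2000, 0.4000], E[r] = 1.4000, γ^t·E[r] = 1.400000, running G = 1.400000
t=1: π = [0.4200, 0.2200, 0.3600], E[r] = 1.4600, γ^t·E[r] = 1.022000, running G = 2.422000
t=2: π = [0.4220, 0.2160, 0.3620], E[r] = 1.4720, γ^t·E[r] = 0.721280, running G = 3.143280
t=3: π = [0.4216, 0.2156, 0.3628], E[r] = 1.4708, γ^t·E[r] = 0.504484, running G = 3.647764
t=4: π = [0.4216, 0.2157, 0.3628], E[r] = 1.4706, γ^t·E[r] = 0.353081, running G = 4.000846
t=5: π = [0.4216, 0.2157, 0.3627], E[r] = 1.4706, γ^t·E[r] = 0.247161, running G = 4.248007

G = 4.2480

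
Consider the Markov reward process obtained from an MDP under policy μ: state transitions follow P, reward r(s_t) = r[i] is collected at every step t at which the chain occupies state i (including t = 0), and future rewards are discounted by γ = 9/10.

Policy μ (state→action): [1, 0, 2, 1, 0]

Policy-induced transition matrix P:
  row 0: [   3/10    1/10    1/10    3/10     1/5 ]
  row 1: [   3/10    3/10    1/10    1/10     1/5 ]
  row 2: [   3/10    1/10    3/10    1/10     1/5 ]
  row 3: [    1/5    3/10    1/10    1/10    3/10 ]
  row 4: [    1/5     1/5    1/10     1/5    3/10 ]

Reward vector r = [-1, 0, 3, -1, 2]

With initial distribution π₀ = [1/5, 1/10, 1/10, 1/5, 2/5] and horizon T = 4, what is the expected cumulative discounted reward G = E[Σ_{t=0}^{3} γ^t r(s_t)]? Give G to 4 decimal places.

G = 1.7715

t=0: π = [0.2000, 0.1000, 0.1000, 0.2000, 0.4000], E[r] = 0.7000, γ^t·E[r] = 0.700000, running G = 0.700000
t=1: π = [0.2400, 0.2000, 0.1200, 0.1800, 0.2600], E[r] = 0.4600, γ^t·E[r] = 0.414000, running G = 1.114000
t=2: π = [0.2560, 0.2020, 0.1240, 0.1740, 0.2440], E[r] = 0.4300, γ^t·E[r] = 0.348300, running G = 1.462300
t=3: π = [0.2582, 0.1996, 0.1248, 0.1756, 0.2418], E[r] = 0.4242, γ^t·E[r] = 0.309242, running G = 1.771542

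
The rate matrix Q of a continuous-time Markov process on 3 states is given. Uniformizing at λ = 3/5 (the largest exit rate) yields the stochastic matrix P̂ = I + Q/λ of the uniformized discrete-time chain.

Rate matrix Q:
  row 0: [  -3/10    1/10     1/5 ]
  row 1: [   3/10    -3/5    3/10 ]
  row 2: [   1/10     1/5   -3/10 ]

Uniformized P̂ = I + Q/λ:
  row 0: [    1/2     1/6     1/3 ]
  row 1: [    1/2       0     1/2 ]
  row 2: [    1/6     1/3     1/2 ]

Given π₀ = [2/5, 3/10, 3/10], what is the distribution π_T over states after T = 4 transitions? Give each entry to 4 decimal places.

π = [0.3531, 0.2062, 0.4407]

t=0: π = [0.4000, 0.3000, 0.3000]
t=1: π = [0.4000, 0.1667, 0.4333]
t=2: π = [0.3556, 0.2111, 0.4333]
t=3: π = [0.3556, 0.2037, 0.4407]
t=4: π = [0.3531, 0.2062, 0.4407]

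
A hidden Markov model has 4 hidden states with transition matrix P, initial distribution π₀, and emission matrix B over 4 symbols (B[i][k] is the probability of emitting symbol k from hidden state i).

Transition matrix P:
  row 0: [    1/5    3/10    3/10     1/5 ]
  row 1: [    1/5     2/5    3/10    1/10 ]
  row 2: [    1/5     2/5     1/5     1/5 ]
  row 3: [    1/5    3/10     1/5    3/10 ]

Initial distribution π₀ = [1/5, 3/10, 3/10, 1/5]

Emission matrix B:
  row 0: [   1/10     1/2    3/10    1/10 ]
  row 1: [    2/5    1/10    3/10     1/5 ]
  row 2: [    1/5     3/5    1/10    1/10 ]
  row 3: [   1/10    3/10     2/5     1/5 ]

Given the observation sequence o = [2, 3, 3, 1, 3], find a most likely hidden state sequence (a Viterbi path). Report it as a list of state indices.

path = [1, 1, 1, 2, 1]

t=0: δ = [6.000e-02, 9.000e-02, 3.000e-02, 8.000e-02]  (obs o_0=2)
t=1: δ = [1.800e-03, 7.200e-03, 2.700e-03, 4.800e-03]  ψ = [1, 1, 1, 3]  (obs o_1=3)
t=2: δ = [1.440e-04, 5.760e-04, 2.160e-04, 2.880e-04]  ψ = [1, 1, 1, 3]  (obs o_2=3)
t=3: δ = [5.760e-05, 2.304e-05, 1.037e-04, 2.592e-05]  ψ = [1, 1, 1, 3]  (obs o_3=1)
t=4: δ = [2.074e-06, 8.294e-06, 2.074e-06, 4.147e-06]  ψ = [2, 2, 2, 2]  (obs o_4=3)
backtrack: best end state = 1; path = [1, 1, 1, 2, 1]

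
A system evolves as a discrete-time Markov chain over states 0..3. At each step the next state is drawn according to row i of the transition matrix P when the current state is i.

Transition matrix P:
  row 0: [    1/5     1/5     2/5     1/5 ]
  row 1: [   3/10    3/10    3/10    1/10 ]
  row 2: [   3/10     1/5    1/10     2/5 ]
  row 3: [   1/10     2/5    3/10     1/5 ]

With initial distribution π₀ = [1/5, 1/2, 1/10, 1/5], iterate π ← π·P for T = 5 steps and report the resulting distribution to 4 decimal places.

π = [0.2314, 0.2727, 0.2694, 0.2265]

t=0: π = [0.2000, 0.5000, 0.1000, 0.2000]
t=1: π = [0.2400, 0.2900, 0.3000, 0.1700]
t=2: π = [0.2420, 0.2630, 0.2640, 0.2310]
t=3: π = [0.2296, 0.2725, 0.2714, 0.2265]
t=4: π = [0.2317, 0.2726, 0.2687, 0.2270]
t=5: π = [0.2314, 0.2727, 0.2694, 0.2265]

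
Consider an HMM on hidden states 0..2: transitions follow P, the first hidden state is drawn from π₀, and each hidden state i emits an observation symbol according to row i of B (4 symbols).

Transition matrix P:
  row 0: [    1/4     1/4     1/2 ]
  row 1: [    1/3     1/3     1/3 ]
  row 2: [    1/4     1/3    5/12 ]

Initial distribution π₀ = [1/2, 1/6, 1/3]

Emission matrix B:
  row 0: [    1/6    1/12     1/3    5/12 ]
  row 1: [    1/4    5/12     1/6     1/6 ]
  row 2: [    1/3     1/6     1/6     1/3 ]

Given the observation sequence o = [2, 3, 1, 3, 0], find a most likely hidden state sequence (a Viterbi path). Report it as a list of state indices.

path = [0, 2, 1, 0, 2]

t=0: δ = [1.667e-01, 2.778e-02, 5.556e-02]  (obs o_0=2)
t=1: δ = [1.736e-02, 6.944e-03, 2.778e-02]  ψ = [0, 0, 0]  (obs o_1=3)
t=2: δ = [5.787e-04, 3.858e-03, 1.929e-03]  ψ = [2, 2, 2]  (obs o_2=1)
t=3: δ = [5.358e-04, 2.143e-04, 4.287e-04]  ψ = [1, 1, 1]  (obs o_3=3)
t=4: δ = [2.233e-05, 3.572e-05, 8.931e-05]  ψ = [0, 2, 0]  (obs o_4=0)
backtrack: best end state = 2; path = [0, 2, 1, 0, 2]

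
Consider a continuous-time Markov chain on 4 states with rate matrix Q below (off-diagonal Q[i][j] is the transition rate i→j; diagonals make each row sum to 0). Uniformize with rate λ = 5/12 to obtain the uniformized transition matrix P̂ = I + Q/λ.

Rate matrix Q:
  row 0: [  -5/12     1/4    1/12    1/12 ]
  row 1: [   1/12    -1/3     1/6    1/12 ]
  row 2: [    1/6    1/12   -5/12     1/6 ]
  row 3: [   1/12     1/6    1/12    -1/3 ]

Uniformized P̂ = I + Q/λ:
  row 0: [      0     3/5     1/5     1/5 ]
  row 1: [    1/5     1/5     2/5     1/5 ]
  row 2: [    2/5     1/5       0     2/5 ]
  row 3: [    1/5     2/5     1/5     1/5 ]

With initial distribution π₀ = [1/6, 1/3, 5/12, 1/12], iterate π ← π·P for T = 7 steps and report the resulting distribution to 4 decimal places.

π = [0.2035, 0.3305, 0.2217, 0.2443]

t=0: π = [0.1667, 0.3333, 0.4167, 0.0833]
t=1: π = [0.2500, 0.2833, 0.1833, 0.2833]
t=2: π = [0.1867, 0.3567, 0.2200, 0.2367]
t=3: π = [0.2067, 0.3220, 0.2273, 0.2440]
t=4: π = [0.2041, 0.3315, 0.2189, 0.2455]
t=5: π = [0.2030, 0.3307, 0.2225, 0.2438]
t=6: π = [0.2039, 0.3299, 0.2216, 0.2445]
t=7: π = [0.2035, 0.3305, 0.2217, 0.2443]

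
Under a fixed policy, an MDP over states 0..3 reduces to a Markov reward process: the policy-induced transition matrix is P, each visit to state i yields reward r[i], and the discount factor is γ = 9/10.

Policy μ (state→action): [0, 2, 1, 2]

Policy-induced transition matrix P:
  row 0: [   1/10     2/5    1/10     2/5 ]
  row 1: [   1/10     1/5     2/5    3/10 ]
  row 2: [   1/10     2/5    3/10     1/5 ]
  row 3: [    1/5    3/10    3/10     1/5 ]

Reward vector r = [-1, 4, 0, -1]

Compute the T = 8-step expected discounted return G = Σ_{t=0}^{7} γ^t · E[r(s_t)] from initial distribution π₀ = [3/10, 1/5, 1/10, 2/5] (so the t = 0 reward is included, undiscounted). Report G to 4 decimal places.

t=0: π = [0.3000, 0.2000, 0.1000, 0.4000], E[r] = 0.1000, γ^t·E[r] = 0.100000, running G = 0.100000
t=1: π = [0.1400, 0.3200, 0.2600, 0.2800], E[r] = 0.8600, γ^t·E[r] = 0.774000, running G = 0.874000
t=2: π = [0.1280, 0.3080, 0.3040, 0.2600], E[r] = 0.8440, γ^t·E[r] = 0.683640, running G = 1.557640
t=3: π = [0.1260, 0.3124, 0.3052, 0.2564], E[r] = 0.8672, γ^t·E[r] = 0.632189, running G = 2.189829
t=4: π = [0.1256, 0.3119, 0.3060, 0.2564], E[r] = 0.8654, γ^t·E[r] = 0.567815, running G = 2.757644
t=5: π = [0.1256, 0.3120, 0.3061, 0.2563], E[r] = 0.8660, γ^t·E[r] = 0.511341, running G = 3.268985
t=6: π = [0.1256, 0.3120, 0.3061, 0.2563], E[r] = 0.8659, γ^t·E[r] = 0.460191, running G = 3.729176
t=7: π = [0.1256, 0.3120, 0.3061, 0.2563], E[r] = 0.8659, γ^t·E[r] = 0.414174, running G = 4.143350

G = 4.1434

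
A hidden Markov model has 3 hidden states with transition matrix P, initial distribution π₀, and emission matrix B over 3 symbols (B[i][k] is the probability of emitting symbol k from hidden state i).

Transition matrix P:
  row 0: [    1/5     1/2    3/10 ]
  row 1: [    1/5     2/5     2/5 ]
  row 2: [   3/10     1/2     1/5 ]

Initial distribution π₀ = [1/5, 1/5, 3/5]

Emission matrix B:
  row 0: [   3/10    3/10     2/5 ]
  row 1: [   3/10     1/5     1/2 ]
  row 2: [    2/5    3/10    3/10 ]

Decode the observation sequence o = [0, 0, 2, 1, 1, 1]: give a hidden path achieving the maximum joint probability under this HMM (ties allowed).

path = [2, 1, 1, 2, 1, 2]

t=0: δ = [6.000e-02, 6.000e-02, 2.400e-01]  (obs o_0=0)
t=1: δ = [2.160e-02, 3.600e-02, 1.920e-02]  ψ = [2, 2, 2]  (obs o_1=0)
t=2: δ = [2.880e-03, 7.200e-03, 4.320e-03]  ψ = [1, 1, 1]  (obs o_2=2)
t=3: δ = [4.320e-04, 5.760e-04, 8.640e-04]  ψ = [1, 1, 1]  (obs o_3=1)
t=4: δ = [7.776e-05, 8.640e-05, 6.912e-05]  ψ = [2, 2, 1]  (obs o_4=1)
t=5: δ = [6.221e-06, 7.776e-06, 1.037e-05]  ψ = [2, 0, 1]  (obs o_5=1)
backtrack: best end state = 2; path = [2, 1, 1, 2, 1, 2]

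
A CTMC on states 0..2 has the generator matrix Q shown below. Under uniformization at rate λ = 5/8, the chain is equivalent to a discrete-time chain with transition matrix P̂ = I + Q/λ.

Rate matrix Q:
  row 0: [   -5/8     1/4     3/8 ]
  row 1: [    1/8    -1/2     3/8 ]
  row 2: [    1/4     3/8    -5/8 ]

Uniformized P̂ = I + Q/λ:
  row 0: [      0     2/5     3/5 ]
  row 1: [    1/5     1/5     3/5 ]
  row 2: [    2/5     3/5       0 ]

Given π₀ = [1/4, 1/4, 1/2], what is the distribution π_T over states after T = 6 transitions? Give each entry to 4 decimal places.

t=0: π = [0.2500, 0.2500, 0.5000]
t=1: π = [0.2500, 0.4500, 0.3000]
t=2: π = [0.2100, 0.3700, 0.4200]
t=3: π = [0.2420, 0.4100, 0.3480]
t=4: π = [0.2212, 0.3876, 0.3912]
t=5: π = [0.2340, 0.4007, 0.3653]
t=6: π = [0.2263, 0.3929, 0.3808]

π = [0.2263, 0.3929, 0.3808]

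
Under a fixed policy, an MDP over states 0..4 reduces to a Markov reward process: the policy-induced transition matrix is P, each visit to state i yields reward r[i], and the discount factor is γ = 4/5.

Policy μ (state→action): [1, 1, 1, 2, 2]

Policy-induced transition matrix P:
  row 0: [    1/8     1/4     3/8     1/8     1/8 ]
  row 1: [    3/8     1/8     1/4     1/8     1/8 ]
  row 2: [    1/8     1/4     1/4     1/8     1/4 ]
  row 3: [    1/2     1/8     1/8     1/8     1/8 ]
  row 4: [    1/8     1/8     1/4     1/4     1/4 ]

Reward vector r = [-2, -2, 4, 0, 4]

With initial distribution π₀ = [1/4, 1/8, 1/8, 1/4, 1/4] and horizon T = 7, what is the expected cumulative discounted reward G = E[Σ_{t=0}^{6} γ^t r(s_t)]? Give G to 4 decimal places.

G = 3.4322

t=0: π = [0.2500, 0.1250, 0.1250, 0.2500, 0.2500], E[r] = 0.7500, γ^t·E[r] = 0.750000, running G = 0.750000
t=1: π = [0.2500, 0.1719, 0.2500, 0.1563, 0.1719], E[r] = 0.8438, γ^t·E[r] = 0.675000, running G = 1.425000
t=2: π = [0.2266, 0.1875, 0.2617, 0.1465, 0.1777], E[r] = 0.9297, γ^t·E[r] = 0.595000, running G = 2.020000
t=3: π = [0.2268, 0.1860, 0.2600, 0.1472, 0.1799], E[r] = 0.9341, γ^t·E[r] = 0.478250, running G = 2.498250
t=4: π = [0.2267, 0.1859, 0.2599, 0.1475, 0.1800], E[r] = 0.9346, γ^t·E[r] = 0.382825, running G = 2.881075
t=5: π = [0.2268, 0.1858, 0.2599, 0.1475, 0.1800], E[r] = 0.9344, γ^t·E[r] = 0.306175, running G = 3.187250
t=6: π = [0.2268, 0.1858, 0.2599, 0.1475, 0.1800], E[r] = 0.9344, γ^t·E[r] = 0.244941, running G = 3.432191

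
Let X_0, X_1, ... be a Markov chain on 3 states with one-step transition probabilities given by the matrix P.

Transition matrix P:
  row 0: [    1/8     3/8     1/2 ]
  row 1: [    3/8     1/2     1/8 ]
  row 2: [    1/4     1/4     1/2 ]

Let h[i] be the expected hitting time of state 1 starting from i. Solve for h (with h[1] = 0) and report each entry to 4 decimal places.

h = [3.2000, 0.0000, 3.6000]

First-step conditioning: h[1] = 0; for i ≠ 1, h[i] = 1 + Σ_k P[i][k]·h[k].
  h[0] = 1 + 1/8·h[0] + 1/2·h[2]
  h[2] = 1 + 1/4·h[0] + 1/2·h[2]
Solving the 2×2 linear system over states ≠ 1 gives exactly h = [16/5, 0, 18/5] (h[1] = 0 is the target).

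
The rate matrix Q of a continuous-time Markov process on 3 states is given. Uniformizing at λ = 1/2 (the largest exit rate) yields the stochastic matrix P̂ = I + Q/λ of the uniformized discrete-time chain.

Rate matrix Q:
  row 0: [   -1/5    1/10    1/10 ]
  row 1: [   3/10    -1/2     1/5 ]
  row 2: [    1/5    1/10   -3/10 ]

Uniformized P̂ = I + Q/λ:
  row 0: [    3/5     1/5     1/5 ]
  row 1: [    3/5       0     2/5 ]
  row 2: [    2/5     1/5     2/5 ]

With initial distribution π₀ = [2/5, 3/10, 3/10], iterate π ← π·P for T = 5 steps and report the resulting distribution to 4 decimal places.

π = [0.5417, 0.1666, 0.2917]

t=0: π = [0.4000, 0.3000, 0.3000]
t=1: π = [0.5400, 0.1400, 0.3200]
t=2: π = [0.5360, 0.1720, 0.2920]
t=3: π = [0.5416, 0.1656, 0.2928]
t=4: π = [0.5414, 0.1669, 0.2917]
t=5: π = [0.5417, 0.1666, 0.2917]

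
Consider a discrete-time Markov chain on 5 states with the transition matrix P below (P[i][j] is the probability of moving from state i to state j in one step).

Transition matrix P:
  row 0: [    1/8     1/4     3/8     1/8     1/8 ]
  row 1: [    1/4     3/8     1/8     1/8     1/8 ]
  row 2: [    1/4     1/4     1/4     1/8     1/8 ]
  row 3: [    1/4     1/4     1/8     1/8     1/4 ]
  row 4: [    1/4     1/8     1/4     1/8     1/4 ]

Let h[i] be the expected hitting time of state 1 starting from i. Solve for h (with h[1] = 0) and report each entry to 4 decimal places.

h = [4.3495, 0.0000, 4.3495, 4.4272, 4.9709]

First-step conditioning: h[1] = 0; for i ≠ 1, h[i] = 1 + Σ_k P[i][k]·h[k].
  h[0] = 1 + 1/8·h[0] + 3/8·h[2] + 1/8·h[3] + 1/8·h[4]
  h[2] = 1 + 1/4·h[0] + 1/4·h[2] + 1/8·h[3] + 1/8·h[4]
  h[3] = 1 + 1/4·h[0] + 1/8·h[2] + 1/8·h[3] + 1/4·h[4]
  h[4] = 1 + 1/4·h[0] + 1/4·h[2] + 1/8·h[3] + 1/4·h[4]
Solving the 4×4 linear system over states ≠ 1 gives exactly h = [448/103, 0, 448/103, 456/103, 512/103] (h[1] = 0 is the target).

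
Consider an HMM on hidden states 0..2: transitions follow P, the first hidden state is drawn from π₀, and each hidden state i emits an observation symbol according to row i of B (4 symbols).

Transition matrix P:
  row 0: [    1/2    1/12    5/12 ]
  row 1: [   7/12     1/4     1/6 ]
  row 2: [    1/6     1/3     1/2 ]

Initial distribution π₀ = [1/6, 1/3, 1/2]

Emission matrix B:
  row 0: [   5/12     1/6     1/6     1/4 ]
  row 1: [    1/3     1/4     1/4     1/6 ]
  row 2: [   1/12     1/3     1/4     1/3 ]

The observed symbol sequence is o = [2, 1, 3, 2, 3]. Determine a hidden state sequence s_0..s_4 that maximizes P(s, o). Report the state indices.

t=0: δ = [2.778e-02, 8.333e-02, 1.250e-01]  (obs o_0=2)
t=1: δ = [8.102e-03, 1.042e-02, 2.083e-02]  ψ = [1, 2, 2]  (obs o_1=1)
t=2: δ = [1.519e-03, 1.157e-03, 3.472e-03]  ψ = [1, 2, 2]  (obs o_2=3)
t=3: δ = [1.266e-04, 2.894e-04, 4.340e-04]  ψ = [0, 2, 2]  (obs o_3=2)
t=4: δ = [4.220e-05, 2.411e-05, 7.234e-05]  ψ = [1, 2, 2]  (obs o_4=3)
backtrack: best end state = 2; path = [2, 2, 2, 2, 2]

path = [2, 2, 2, 2, 2]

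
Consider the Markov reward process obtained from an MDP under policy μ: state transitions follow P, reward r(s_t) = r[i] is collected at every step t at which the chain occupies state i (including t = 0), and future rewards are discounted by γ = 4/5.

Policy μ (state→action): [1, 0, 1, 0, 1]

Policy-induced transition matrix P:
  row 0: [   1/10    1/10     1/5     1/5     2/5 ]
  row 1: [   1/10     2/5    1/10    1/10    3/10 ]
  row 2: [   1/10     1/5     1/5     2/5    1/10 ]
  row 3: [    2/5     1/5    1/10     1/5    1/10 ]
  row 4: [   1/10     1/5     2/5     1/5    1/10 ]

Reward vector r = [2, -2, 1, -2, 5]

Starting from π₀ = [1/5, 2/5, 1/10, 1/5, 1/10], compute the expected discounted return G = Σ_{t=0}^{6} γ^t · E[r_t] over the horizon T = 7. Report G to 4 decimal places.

G = 1.7518

t=0: π = [0.2000, 0.4000, 0.1000, 0.2000, 0.1000], E[r] = -0.2000, γ^t·E[r] = -0.200000, running G = -0.200000
t=1: π = [0.1600, 0.2600, 0.1600, 0.1800, 0.2400], E[r] = 0.8000, γ^t·E[r] = 0.640000, running G = 0.440000
t=2: π = [0.1540, 0.2360, 0.2040, 0.2060, 0.2000], E[r] = 0.6280, γ^t·E[r] = 0.401920, running G = 0.841920
t=3: π = [0.1618, 0.2318, 0.1958, 0.2172, 0.1934], E[r] = 0.5884, γ^t·E[r] = 0.301261, running G = 1.143181
t=4: π = [0.1652, 0.2302, 0.1938, 0.2160, 0.1949], E[r] = 0.6063, γ^t·E[r] = 0.248332, running G = 1.391513
t=5: π = [0.1648, 0.2295, 0.1944, 0.2157, 0.1956], E[r] = 0.6114, γ^t·E[r] = 0.200329, running G = 1.591842
t=6: π = [0.1647, 0.2294, 0.1946, 0.2159, 0.1953], E[r] = 0.6101, γ^t·E[r] = 0.159922, running G = 1.751764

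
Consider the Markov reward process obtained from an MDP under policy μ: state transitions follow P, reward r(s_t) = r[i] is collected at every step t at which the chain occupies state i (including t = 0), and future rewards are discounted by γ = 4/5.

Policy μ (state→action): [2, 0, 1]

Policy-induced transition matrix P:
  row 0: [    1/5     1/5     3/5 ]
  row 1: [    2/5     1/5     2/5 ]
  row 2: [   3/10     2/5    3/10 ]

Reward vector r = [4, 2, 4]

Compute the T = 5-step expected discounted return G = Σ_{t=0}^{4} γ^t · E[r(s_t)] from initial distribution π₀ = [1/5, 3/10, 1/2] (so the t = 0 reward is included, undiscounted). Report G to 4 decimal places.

t=0: π = [0.2000, 0.3000, 0.5000], E[r] = 3.4000, γ^t·E[r] = 3.400000, running G = 3.400000
t=1: π = [0.3100, 0.3000, 0.3900], E[r] = 3.4000, γ^t·E[r] = 2.720000, running G = 6.120000
t=2: π = [0.2990, 0.2780, 0.4230], E[r] = 3.4440, γ^t·E[r] = 2.204160, running G = 8.324160
t=3: π = [0.2979, 0.2846, 0.4175], E[r] = 3.4308, γ^t·E[r] = 1.756570, running G = 10.080730
t=4: π = [0.2987, 0.2835, 0.4178], E[r] = 3.4330, γ^t·E[r] = 1.406157, running G = 11.486886

G = 11.4869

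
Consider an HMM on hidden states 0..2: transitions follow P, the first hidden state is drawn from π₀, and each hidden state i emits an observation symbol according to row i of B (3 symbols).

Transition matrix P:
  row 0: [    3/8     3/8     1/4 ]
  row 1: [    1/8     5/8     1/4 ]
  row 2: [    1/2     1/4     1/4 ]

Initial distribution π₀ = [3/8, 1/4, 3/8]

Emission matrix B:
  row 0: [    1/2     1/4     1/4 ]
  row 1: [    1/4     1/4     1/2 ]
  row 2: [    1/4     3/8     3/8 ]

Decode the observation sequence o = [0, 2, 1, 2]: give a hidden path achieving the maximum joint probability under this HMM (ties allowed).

path = [0, 1, 1, 1]

t=0: δ = [1.875e-01, 6.250e-02, 9.375e-02]  (obs o_0=0)
t=1: δ = [1.758e-02, 3.516e-02, 1.758e-02]  ψ = [0, 0, 0]  (obs o_1=2)
t=2: δ = [2.197e-03, 5.493e-03, 3.296e-03]  ψ = [2, 1, 1]  (obs o_2=1)
t=3: δ = [4.120e-04, 1.717e-03, 5.150e-04]  ψ = [2, 1, 1]  (obs o_3=2)
backtrack: best end state = 1; path = [0, 1, 1, 1]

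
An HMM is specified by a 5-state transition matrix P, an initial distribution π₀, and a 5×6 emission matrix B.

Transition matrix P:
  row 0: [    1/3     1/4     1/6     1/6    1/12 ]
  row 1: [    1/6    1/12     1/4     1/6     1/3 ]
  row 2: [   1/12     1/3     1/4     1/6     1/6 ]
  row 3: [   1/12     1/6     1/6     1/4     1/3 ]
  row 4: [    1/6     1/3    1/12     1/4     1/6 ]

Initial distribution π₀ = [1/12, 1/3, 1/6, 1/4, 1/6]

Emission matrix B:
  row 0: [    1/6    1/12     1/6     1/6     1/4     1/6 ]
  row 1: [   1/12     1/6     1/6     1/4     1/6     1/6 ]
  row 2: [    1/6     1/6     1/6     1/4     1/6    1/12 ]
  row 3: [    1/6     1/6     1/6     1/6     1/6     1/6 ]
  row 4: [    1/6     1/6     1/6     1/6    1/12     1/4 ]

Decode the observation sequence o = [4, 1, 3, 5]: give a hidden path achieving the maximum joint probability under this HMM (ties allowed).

path = [1, 4, 1, 4]

t=0: δ = [2.083e-02, 5.556e-02, 2.778e-02, 4.167e-02, 1.389e-02]  (obs o_0=4)
t=1: δ = [7.716e-04, 1.543e-03, 2.315e-03, 1.736e-03, 3.086e-03]  ψ = [1, 2, 1, 3, 1]  (obs o_1=1)
t=2: δ = [8.573e-05, 2.572e-04, 1.447e-04, 1.286e-04, 9.645e-05]  ψ = [4, 4, 2, 4, 3]  (obs o_2=3)
t=3: δ = [7.144e-06, 8.038e-06, 5.358e-06, 7.144e-06, 2.143e-05]  ψ = [1, 2, 1, 1, 1]  (obs o_3=5)
backtrack: best end state = 4; path = [1, 4, 1, 4]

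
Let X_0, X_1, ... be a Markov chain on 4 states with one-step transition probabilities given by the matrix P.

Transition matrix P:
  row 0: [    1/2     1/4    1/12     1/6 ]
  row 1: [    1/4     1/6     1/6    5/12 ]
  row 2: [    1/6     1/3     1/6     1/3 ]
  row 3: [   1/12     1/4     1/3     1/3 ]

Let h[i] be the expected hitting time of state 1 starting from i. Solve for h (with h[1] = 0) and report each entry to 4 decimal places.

h = [3.8049, 0.0000, 3.4390, 3.6951]

First-step conditioning: h[1] = 0; for i ≠ 1, h[i] = 1 + Σ_k P[i][k]·h[k].
  h[0] = 1 + 1/2·h[0] + 1/12·h[2] + 1/6·h[3]
  h[2] = 1 + 1/6·h[0] + 1/6·h[2] + 1/3·h[3]
  h[3] = 1 + 1/12·h[0] + 1/3·h[2] + 1/3·h[3]
Solving the 3×3 linear system over states ≠ 1 gives exactly h = [156/41, 0, 141/41, 303/82] (h[1] = 0 is the target).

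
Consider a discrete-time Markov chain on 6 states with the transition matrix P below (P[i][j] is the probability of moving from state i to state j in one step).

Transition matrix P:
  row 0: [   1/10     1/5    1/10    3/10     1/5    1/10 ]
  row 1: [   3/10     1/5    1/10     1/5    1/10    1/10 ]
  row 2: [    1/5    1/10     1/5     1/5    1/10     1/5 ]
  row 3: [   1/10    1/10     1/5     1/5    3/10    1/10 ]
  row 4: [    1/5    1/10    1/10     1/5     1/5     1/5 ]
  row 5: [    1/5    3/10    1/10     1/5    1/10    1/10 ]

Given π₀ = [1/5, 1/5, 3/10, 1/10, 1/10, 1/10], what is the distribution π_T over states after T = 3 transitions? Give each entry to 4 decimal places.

π = [0.1769, 0.1596, 0.1355, 0.2175, 0.1791, 0.1314]

t=0: π = [0.2000, 0.2000, 0.3000, 0.1000, 0.1000, 0.1000]
t=1: π = [0.1900, 0.1600, 0.1400, 0.2200, 0.1500, 0.1400]
t=2: π = [0.1750, 0.1630, 0.1360, 0.2190, 0.1780, 0.1290]
t=3: π = [0.1769, 0.1596, 0.1355, 0.2175, 0.1791, 0.1314]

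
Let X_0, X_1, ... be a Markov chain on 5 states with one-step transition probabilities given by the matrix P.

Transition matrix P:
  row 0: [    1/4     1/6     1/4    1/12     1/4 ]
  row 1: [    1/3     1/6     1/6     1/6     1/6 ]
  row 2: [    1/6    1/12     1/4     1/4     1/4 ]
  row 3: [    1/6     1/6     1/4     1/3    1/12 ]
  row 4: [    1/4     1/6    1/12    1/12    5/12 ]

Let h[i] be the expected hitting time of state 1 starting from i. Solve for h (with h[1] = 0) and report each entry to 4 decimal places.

h = [6.6861, 0.0000, 7.2474, 6.7110, 6.5738]

First-step conditioning: h[1] = 0; for i ≠ 1, h[i] = 1 + Σ_k P[i][k]·h[k].
  h[0] = 1 + 1/4·h[0] + 1/4·h[2] + 1/12·h[3] + 1/4·h[4]
  h[2] = 1 + 1/6·h[0] + 1/4·h[2] + 1/4·h[3] + 1/4·h[4]
  h[3] = 1 + 1/6·h[0] + 1/4·h[2] + 1/3·h[3] + 1/12·h[4]
  h[4] = 1 + 1/4·h[0] + 1/12·h[2] + 1/12·h[3] + 5/12·h[4]
Solving the 4×4 linear system over states ≠ 1 gives exactly h = [3216/481, 0, 3486/481, 3228/481, 3162/481] (h[1] = 0 is the target).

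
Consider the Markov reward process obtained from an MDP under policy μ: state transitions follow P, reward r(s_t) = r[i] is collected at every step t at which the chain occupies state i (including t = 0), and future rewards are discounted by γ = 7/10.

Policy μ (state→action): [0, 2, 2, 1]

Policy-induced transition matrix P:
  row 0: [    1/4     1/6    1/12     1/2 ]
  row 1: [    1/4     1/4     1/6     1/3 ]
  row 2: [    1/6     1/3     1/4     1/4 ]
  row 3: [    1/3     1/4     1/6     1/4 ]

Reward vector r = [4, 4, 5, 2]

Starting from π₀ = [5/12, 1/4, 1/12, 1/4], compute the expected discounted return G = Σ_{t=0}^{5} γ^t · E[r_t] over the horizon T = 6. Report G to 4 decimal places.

G = 10.2813

t=0: π = [0.4167, 0.2500, 0.0833, 0.2500], E[r] = 3.5833, γ^t·E[r] = 3.583333, running G = 3.583333
t=1: π = [0.2639, 0.2222, 0.1389, 0.3750], E[r] = 3.3889, γ^t·E[r] = 2.372222, running G = 5.955556
t=2: π = [0.2697, 0.2396, 0.1563, 0.3345], E[r] = 3.4873, γ^t·E[r] = 1.708762, running G = 7.664317
t=3: π = [0.2649, 0.2405, 0.1572, 0.3374], E[r] = 3.4824, γ^t·E[r] = 1.194479, running G = 8.858796
t=4: π = [0.2650, 0.2410, 0.1577, 0.3363], E[r] = 3.4852, γ^t·E[r] = 0.836791, running G = 9.695588
t=5: π = [0.2649, 0.2411, 0.1577, 0.3363], E[r] = 3.4850, γ^t·E[r] = 0.585731, running G = 10.281319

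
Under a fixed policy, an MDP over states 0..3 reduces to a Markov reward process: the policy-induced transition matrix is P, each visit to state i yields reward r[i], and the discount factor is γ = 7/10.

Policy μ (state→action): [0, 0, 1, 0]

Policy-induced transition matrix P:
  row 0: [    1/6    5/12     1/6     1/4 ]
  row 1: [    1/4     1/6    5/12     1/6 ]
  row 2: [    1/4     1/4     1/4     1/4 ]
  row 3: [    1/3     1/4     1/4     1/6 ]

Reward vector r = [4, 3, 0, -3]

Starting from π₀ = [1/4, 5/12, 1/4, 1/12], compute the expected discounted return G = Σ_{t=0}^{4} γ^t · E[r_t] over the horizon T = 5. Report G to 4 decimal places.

t=0: π = [0.2500, 0.4167, 0.2500, 0.0833], E[r] = 2.0000, γ^t·E[r] = 2.000000, running G = 2.000000
t=1: π = [0.2361, 0.2569, 0.2986, 0.2083], E[r] = 1.0903, γ^t·E[r] = 0.763194, running G = 2.763194
t=2: π = [0.2477, 0.2679, 0.2731, 0.2112], E[r] = 1.1609, γ^t·E[r] = 0.568831, running G = 3.332025
t=3: π = [0.2470, 0.2690, 0.2740, 0.2101], E[r] = 1.1645, γ^t·E[r] = 0.399422, running G = 3.731448
t=4: π = [0.2469, 0.2687, 0.2742, 0.2101], E[r] = 1.1637, γ^t·E[r] = 0.279405, running G = 4.010852

G = 4.0109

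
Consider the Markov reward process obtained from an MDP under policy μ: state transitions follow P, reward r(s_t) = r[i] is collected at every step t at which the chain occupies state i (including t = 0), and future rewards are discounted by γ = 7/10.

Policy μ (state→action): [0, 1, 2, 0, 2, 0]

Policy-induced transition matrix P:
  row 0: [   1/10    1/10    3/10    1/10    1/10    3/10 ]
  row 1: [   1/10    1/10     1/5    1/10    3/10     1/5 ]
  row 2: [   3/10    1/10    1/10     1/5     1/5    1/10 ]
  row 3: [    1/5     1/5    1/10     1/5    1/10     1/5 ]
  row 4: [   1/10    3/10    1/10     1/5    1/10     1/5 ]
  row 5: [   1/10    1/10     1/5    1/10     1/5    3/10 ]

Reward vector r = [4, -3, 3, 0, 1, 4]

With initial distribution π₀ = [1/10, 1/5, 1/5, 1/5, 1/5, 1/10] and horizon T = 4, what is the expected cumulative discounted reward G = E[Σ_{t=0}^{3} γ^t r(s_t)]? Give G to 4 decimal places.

G = 3.5155

t=0: π = [0.1000, 0.2000, 0.2000, 0.2000, 0.2000, 0.1000], E[r] = 1.0000, γ^t·E[r] = 1.000000, running G = 1.000000
t=1: π = [0.1600, 0.1600, 0.1500, 0.1600, 0.1700, 0.2000], E[r] = 1.5800, γ^t·E[r] = 1.106000, running G = 2.106000
t=2: π = [0.1460, 0.1500, 0.1680, 0.1480, 0.1670, 0.2210], E[r] = 1.6890, γ^t·E[r] = 0.827610, running G = 2.933610
t=3: π = [0.1484, 0.1482, 0.1663, 0.1483, 0.1689, 0.2199], E[r] = 1.6964, γ^t·E[r] = 0.581865, running G = 3.515475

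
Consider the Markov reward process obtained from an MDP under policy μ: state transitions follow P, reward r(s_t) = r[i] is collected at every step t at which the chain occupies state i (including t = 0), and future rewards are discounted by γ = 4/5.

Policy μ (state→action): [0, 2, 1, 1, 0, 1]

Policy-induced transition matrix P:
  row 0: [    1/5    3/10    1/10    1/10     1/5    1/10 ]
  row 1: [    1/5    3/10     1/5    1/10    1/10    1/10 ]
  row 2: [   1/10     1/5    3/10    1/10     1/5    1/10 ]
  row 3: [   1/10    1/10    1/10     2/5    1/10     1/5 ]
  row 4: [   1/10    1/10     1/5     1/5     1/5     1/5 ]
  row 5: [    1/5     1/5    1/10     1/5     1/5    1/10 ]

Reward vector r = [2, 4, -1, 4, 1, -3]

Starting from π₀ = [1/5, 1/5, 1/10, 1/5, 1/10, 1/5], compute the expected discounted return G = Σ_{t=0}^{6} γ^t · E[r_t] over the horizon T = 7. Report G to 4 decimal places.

t=0: π = [0.2000, 0.2000, 0.1000, 0.2000, 0.1000, 0.2000], E[r] = 1.4000, γ^t·E[r] = 1.400000, running G = 1.400000
t=1: π = [0.1600, 0.2100, 0.1500, 0.1900, 0.1600, 0.1300], E[r] = 1.5400, γ^t·E[r] = 1.232000, running G = 2.632000
t=2: π = [0.1500, 0.2020, 0.1670, 0.1860, 0.1600, 0.1350], E[r] = 1.4400, γ^t·E[r] = 0.921600, running G = 3.553600
t=3: π = [0.1487, 0.2006, 0.1696, 0.1853, 0.1612, 0.1346], E[r] = 1.4288, γ^t·E[r] = 0.731546, running G = 4.285146
t=4: π = [0.1484, 0.2003, 0.1701, 0.1852, 0.1614, 0.1347], E[r] = 1.4259, γ^t·E[r] = 0.584065, running G = 4.869211
t=5: π = [0.1483, 0.2002, 0.1702, 0.1852, 0.1615, 0.1347], E[r] = 1.4254, γ^t·E[r] = 0.467082, running G = 5.336292
t=6: π = [0.1483, 0.2002, 0.1702, 0.1852, 0.1615, 0.1347], E[r] = 1.4253, γ^t·E[r] = 0.373639, running G = 5.709931

G = 5.7099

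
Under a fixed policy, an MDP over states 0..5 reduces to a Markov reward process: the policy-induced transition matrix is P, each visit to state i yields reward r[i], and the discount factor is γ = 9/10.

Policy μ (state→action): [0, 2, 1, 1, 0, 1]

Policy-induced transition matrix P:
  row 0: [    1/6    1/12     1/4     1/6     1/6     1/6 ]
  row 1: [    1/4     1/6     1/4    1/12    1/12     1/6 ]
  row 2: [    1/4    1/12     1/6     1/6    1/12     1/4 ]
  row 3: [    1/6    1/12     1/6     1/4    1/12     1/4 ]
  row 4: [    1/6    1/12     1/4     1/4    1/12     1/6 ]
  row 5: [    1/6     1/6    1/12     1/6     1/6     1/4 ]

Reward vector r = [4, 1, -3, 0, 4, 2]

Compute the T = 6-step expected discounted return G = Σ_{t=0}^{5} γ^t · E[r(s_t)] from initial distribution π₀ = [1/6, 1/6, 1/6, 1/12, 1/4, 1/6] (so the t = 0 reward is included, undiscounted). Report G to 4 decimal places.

G = 6.0924

t=0: π = [0.1667, 0.1667, 0.1667, 0.0833, 0.2500, 0.1667], E[r] = 1.6667, γ^t·E[r] = 1.666667, running G = 1.666667
t=1: π = [0.1944, 0.1111, 0.2014, 0.1806, 0.1111, 0.2014], E[r] = 1.1319, γ^t·E[r] = 1.018750, running G = 2.685417
t=2: π = [0.1927, 0.1094, 0.1846, 0.1817, 0.1163, 0.2153], E[r] = 1.2222, γ^t·E[r] = 0.990000, running G = 3.675417
t=3: π = [0.1912, 0.1104, 0.1836, 0.1824, 0.1173, 0.2151], E[r] = 1.2239, γ^t·E[r] = 0.892195, running G = 4.567612
t=4: π = [0.1912, 0.1105, 0.1836, 0.1824, 0.1172, 0.2151], E[r] = 1.2231, γ^t·E[r] = 0.802499, running G = 5.370111
t=5: π = [0.1912, 0.1105, 0.1836, 0.1824, 0.1172, 0.2151], E[r] = 1.2232, γ^t·E[r] = 0.722278, running G = 6.092388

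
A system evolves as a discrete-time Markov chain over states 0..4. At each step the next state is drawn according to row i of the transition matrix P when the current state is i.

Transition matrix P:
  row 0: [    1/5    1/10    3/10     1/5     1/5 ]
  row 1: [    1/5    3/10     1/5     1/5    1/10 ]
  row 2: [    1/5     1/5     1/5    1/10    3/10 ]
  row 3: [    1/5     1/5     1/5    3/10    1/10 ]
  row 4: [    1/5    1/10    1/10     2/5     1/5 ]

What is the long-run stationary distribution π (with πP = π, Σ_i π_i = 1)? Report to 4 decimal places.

Balance equations π_j = Σ_i π_i·P[i][j]:
  π_0 = 1/5·π_0 + 1/5·π_1 + 1/5·π_2 + 1/5·π_3 + 1/5·π_4
  π_1 = 1/10·π_0 + 3/10·π_1 + 1/5·π_2 + 1/5·π_3 + 1/10·π_4
  π_2 = 3/10·π_0 + 1/5·π_1 + 1/5·π_2 + 1/5·π_3 + 1/10·π_4
  π_3 = 1/5·π_0 + 1/5·π_1 + 1/10·π_2 + 3/10·π_3 + 2/5·π_4
  normalize: π_0 + π_1 + π_2 + π_3 + π_4 = 1
Solving the linear system gives exactly π = [1/5, 373/2070, 93/460, 991/4140, 41/230].

π = [0.2000, 0.1802, 0.2022, 0.2394, 0.1783]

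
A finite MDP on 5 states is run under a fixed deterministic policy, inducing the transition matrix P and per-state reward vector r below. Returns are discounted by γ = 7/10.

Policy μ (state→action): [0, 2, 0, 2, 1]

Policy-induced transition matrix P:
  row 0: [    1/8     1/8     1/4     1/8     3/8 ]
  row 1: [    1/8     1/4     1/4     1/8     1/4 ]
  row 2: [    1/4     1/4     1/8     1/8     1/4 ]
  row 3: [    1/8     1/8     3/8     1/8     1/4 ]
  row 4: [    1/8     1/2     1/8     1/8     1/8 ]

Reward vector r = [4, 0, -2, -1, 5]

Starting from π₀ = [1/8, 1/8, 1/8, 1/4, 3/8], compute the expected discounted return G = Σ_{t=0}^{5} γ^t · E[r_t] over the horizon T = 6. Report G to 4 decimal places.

G = 4.2035

t=0: π = [0.1250, 0.1250, 0.1250, 0.2500, 0.3750], E[r] = 1.8750, γ^t·E[r] = 1.875000, running G = 1.875000
t=1: π = [0.1406, 0.2969, 0.2188, 0.1250, 0.2188], E[r] = 1.0938, γ^t·E[r] = 0.765625, running G = 2.640625
t=2: π = [0.1523, 0.2715, 0.2109, 0.1250, 0.2402], E[r] = 1.2637, γ^t·E[r] = 0.619199, running G = 3.259824
t=3: π = [0.1514, 0.2754, 0.2092, 0.1250, 0.2390], E[r] = 1.2571, γ^t·E[r] = 0.431178, running G = 3.691003
t=4: π = [0.1512, 0.2752, 0.2096, 0.1250, 0.2390], E[r] = 1.2556, γ^t·E[r] = 0.301481, running G = 3.992483
t=5: π = [0.1512, 0.2752, 0.2095, 0.1250, 0.2390], E[r] = 1.2558, γ^t·E[r] = 0.211058, running G = 4.203541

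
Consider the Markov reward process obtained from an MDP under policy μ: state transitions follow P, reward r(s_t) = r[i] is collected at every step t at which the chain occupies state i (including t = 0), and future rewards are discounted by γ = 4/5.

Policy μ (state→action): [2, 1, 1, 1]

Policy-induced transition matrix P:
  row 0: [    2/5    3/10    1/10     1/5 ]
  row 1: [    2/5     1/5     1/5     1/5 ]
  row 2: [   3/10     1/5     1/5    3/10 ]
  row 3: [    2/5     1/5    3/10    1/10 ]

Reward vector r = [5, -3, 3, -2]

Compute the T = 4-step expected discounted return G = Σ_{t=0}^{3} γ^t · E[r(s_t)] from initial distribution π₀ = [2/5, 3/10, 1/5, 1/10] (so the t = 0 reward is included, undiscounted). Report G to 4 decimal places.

t=0: π = [0.4000, 0.3000, 0.2000, 0.1000], E[r] = 1.5000, γ^t·E[r] = 1.500000, running G = 1.500000
t=1: π = [0.3800, 0.2400, 0.1700, 0.2100], E[r] = 1.2700, γ^t·E[r] = 1.016000, running G = 2.516000
t=2: π = [0.3830, 0.2380, 0.1830, 0.1960], E[r] = 1.3580, γ^t·E[r] = 0.869120, running G = 3.385120
t=3: π = [0.3817, 0.2383, 0.1813, 0.1987], E[r] = 1.3401, γ^t·E[r] = 0.686131, running G = 4.071251

G = 4.0713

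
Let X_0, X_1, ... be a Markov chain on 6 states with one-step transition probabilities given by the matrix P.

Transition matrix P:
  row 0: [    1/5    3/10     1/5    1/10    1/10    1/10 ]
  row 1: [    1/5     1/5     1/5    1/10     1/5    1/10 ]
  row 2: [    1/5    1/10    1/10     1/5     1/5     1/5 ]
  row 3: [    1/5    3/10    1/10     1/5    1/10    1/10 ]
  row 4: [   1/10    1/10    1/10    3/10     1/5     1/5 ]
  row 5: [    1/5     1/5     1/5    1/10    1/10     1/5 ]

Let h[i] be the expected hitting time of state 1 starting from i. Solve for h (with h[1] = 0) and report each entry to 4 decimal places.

h = [4.3693, 0.0000, 5.2806, 4.2681, 5.2705, 4.8548]

First-step conditioning: h[1] = 0; for i ≠ 1, h[i] = 1 + Σ_k P[i][k]·h[k].
  h[0] = 1 + 1/5·h[0] + 1/5·h[2] + 1/10·h[3] + 1/10·h[4] + 1/10·h[5]
  h[2] = 1 + 1/5·h[0] + 1/10·h[2] + 1/5·h[3] + 1/5·h[4] + 1/5·h[5]
  h[3] = 1 + 1/5·h[0] + 1/10·h[2] + 1/5·h[3] + 1/10·h[4] + 1/10·h[5]
  h[4] = 1 + 1/10·h[0] + 1/10·h[2] + 3/10·h[3] + 1/5·h[4] + 1/5·h[5]
  h[5] = 1 + 1/5·h[0] + 1/5·h[2] + 1/10·h[3] + 1/10·h[4] + 1/5·h[5]
Solving the 5×5 linear system over states ≠ 1 gives exactly h = [1822/417, 0, 734/139, 16018/3753, 19780/3753, 18220/3753] (h[1] = 0 is the target).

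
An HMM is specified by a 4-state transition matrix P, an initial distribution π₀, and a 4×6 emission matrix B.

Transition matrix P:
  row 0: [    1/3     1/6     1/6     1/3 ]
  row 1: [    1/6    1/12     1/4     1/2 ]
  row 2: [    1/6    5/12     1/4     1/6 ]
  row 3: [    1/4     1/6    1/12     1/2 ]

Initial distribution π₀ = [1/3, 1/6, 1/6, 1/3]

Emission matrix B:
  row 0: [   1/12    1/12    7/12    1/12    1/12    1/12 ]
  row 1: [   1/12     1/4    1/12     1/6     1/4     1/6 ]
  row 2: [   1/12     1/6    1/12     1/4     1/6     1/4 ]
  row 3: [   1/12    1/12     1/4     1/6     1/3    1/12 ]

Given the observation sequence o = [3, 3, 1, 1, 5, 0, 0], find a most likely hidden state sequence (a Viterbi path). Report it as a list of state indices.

path = [2, 2, 1, 2, 1, 3, 3]

t=0: δ = [2.778e-02, 2.778e-02, 4.167e-02, 5.556e-02]  (obs o_0=3)
t=1: δ = [1.157e-03, 2.894e-03, 2.604e-03, 4.630e-03]  ψ = [3, 2, 2, 3]  (obs o_1=3)
t=2: δ = [9.645e-05, 2.713e-04, 1.206e-04, 1.929e-04]  ψ = [3, 2, 1, 3]  (obs o_2=1)
t=3: δ = [4.019e-06, 1.256e-05, 1.130e-05, 1.130e-05]  ψ = [3, 2, 1, 1]  (obs o_3=1)
t=4: δ = [2.355e-07, 7.849e-07, 7.849e-07, 5.233e-07]  ψ = [3, 2, 1, 1]  (obs o_4=5)
t=5: δ = [1.090e-08, 2.725e-08, 1.635e-08, 3.270e-08]  ψ = [1, 2, 1, 1]  (obs o_5=0)
t=6: δ = [6.814e-10, 5.678e-10, 5.678e-10, 1.363e-09]  ψ = [3, 2, 1, 3]  (obs o_6=0)
backtrack: best end state = 3; path = [2, 2, 1, 2, 1, 3, 3]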